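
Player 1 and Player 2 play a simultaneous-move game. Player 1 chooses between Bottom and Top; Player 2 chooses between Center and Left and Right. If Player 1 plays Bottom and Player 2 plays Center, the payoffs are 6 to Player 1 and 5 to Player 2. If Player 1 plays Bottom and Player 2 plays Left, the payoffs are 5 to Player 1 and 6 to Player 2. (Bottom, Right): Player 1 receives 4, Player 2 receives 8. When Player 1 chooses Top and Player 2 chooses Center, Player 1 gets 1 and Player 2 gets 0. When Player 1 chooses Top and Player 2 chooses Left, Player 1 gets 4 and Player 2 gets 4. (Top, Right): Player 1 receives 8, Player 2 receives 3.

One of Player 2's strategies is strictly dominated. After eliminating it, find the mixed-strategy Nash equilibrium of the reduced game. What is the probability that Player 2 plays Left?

Player 2's strategy Center is strictly dominated by Right: 8 > 5 and 3 > 0. Eliminate Center.
Set Player 1's expected payoff from Bottom equal to that from Top:
  Player 1's payoff to Bottom: q·5 + (1−q)·4 = q + 4
  Player 1's payoff to Top: q·4 + (1−q)·8 = -4q + 8
  q + 4 = -4q + 8  ⇒  5q = 4  ⇒  q = 4/5.

q = 4/5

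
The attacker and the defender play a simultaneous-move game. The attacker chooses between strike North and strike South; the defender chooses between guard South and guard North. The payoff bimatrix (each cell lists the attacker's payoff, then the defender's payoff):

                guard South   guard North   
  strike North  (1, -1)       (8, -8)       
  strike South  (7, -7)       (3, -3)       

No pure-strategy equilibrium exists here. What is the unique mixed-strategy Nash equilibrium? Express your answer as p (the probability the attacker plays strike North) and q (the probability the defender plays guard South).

p = 4/11, q = 5/11

For the defender to be willing to mix, the defender must be indifferent between guard South and guard North, which pins down the attacker's mix.
  the defender's payoff to guard South: p·(-1) + (1−p)·(-7) = 6p - 7
  the defender's payoff to guard North: p·(-8) + (1−p)·(-3) = -5p - 3
  6p - 7 = -5p - 3  ⇒  11p = 4  ⇒  p = 4/11.
The defender's mix must leave the attacker indifferent between strike North and strike South.
  the attacker's expected payoff from strike North: q·1 + (1−q)·8 = -7q + 8
  the attacker's expected payoff from strike South: q·7 + (1−q)·3 = 4q + 3
  -7q + 8 = 4q + 3  ⇒  -11q = -5  ⇒  q = 5/11.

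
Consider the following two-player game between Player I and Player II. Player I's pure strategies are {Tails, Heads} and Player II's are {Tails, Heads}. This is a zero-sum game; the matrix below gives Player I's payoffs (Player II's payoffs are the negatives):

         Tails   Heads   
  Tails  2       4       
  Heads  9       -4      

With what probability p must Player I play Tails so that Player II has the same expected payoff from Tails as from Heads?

p = 13/15

In a mixed equilibrium Player II is indifferent between Tails and Heads; this condition fixes p.
  Player II's expected payoff from Tails: p·(-2) + (1−p)·(-9) = 7p - 9
  Player II's expected payoff from Heads: p·(-4) + (1−p)·4 = -8p + 4
  7p - 9 = -8p + 4  ⇒  15p = 13  ⇒  p = 13/15.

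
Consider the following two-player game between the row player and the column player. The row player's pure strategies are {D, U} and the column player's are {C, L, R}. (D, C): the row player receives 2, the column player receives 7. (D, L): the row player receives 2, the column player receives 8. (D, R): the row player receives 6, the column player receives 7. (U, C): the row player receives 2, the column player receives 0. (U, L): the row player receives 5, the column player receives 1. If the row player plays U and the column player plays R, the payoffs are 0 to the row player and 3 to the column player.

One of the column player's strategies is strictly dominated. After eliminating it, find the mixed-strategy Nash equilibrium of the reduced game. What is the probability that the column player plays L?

The column player's strategy C is strictly dominated by L: 8 > 7 and 1 > 0. Eliminate C.
The row player's indifference between D and U determines the column player's mixing probability q:
  the row player's expected payoff from D: q·2 + (1−q)·6 = -4q + 6
  the row player's expected payoff from U: q·5 + (1−q)·0 = 5q
  -4q + 6 = 5q  ⇒  -9q = -6  ⇒  q = 2/3.

q = 2/3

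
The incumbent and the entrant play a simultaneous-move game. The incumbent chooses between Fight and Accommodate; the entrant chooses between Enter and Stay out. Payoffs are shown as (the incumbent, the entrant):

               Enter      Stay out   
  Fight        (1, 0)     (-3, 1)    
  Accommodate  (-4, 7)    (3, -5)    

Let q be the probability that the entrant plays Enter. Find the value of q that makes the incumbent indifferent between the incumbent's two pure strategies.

For the incumbent to be willing to mix, the incumbent must be indifferent between Fight and Accommodate, which pins down the entrant's mix.
  the incumbent's payoff to Fight: q·1 + (1−q)·(-3) = 4q - 3
  the incumbent's payoff to Accommodate: q·(-4) + (1−q)·3 = -7q + 3
  4q - 3 = -7q + 3  ⇒  11q = 6  ⇒  q = 6/11.

q = 6/11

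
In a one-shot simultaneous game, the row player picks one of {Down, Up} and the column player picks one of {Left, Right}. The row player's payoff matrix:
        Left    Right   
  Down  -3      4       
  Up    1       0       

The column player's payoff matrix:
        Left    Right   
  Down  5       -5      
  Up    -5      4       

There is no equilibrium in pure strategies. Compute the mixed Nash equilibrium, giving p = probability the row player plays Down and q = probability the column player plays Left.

p = 9/19, q = 1/2

The column player's indifference between Left and Right determines the row player's mixing probability p:
  the column player's payoff to Left: p·5 + (1−p)·(-5) = 10p - 5
  the column player's payoff to Right: p·(-5) + (1−p)·4 = -9p + 4
  10p - 5 = -9p + 4  ⇒  19p = 9  ⇒  p = 9/19.
The column player's mix must leave the row player indifferent between Down and Up.
  the row player's expected payoff from Down: q·(-3) + (1−q)·4 = -7q + 4
  the row player's expected payoff from Up: q·1 + (1−q)·0 = q
  -7q + 4 = q  ⇒  -8q = -4  ⇒  q = 1/2.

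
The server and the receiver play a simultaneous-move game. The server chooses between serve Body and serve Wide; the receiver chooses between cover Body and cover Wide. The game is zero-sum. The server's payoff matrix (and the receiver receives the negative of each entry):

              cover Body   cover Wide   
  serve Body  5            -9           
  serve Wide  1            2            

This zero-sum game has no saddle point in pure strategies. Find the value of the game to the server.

Set the server's expected payoff from serve Body equal to that from serve Wide:
  the server's payoff to serve Body: q·5 + (1−q)·(-9) = 14q - 9
  the server's payoff to serve Wide: q·1 + (1−q)·2 = -q + 2
  14q - 9 = -q + 2  ⇒  15q = 11  ⇒  q = 11/15.
The value is the server's expected payoff against this mix (using serve Body): (11/15)·5 + (4/15)·(-9) = 19/15.

v = 19/15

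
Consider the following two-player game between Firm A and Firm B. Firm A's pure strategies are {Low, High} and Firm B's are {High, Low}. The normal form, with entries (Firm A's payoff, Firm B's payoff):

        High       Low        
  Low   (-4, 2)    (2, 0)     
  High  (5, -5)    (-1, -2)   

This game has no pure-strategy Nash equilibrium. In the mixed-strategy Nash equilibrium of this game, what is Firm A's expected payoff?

Firm B's mix must leave Firm A indifferent between Low and High.
  Firm A's payoff from Low: q·(-4) + (1−q)·2 = -6q + 2
  Firm A's payoff from High: q·5 + (1−q)·(-1) = 6q - 1
  -6q + 2 = 6q - 1  ⇒  -12q = -3  ⇒  q = 1/4.
At equilibrium Firm A is indifferent across rows, so Firm A's payoff equals the payoff from Low: (1/4)·(-4) + (3/4)·2 = 1/2.

1/2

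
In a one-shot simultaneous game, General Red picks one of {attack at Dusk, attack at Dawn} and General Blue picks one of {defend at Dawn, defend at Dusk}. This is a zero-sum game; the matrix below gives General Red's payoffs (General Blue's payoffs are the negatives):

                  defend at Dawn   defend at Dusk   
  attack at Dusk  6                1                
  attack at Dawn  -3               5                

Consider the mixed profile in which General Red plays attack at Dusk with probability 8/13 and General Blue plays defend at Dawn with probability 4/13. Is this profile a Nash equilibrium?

Yes

Check General Blue's indifference given General Red's mix p = 8/13:
  payoff from defend at Dawn = -33/13; payoff from defend at Dusk = -33/13 — equal.
Check General Red's indifference given General Blue's mix q = 4/13:
  payoff from attack at Dusk = 33/13; payoff from attack at Dawn = 33/13 — equal.
Both players are indifferent, so neither can profitably deviate.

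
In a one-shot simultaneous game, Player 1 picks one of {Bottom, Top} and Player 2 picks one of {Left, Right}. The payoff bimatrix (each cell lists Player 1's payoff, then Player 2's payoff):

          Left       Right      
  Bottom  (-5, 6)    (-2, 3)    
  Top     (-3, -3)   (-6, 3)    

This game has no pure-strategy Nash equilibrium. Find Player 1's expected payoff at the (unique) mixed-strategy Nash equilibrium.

Set Player 1's expected payoff from Bottom equal to that from Top:
  Player 1's payoff to Bottom: q·(-5) + (1−q)·(-2) = -3q - 2
  Player 1's payoff to Top: q·(-3) + (1−q)·(-6) = 3q - 6
  -3q - 2 = 3q - 6  ⇒  -6q = -4  ⇒  q = 2/3.
At equilibrium Player 1 is indifferent across rows, so Player 1's payoff equals the payoff from Bottom: (2/3)·(-5) + (1/3)·(-2) = -4.

-4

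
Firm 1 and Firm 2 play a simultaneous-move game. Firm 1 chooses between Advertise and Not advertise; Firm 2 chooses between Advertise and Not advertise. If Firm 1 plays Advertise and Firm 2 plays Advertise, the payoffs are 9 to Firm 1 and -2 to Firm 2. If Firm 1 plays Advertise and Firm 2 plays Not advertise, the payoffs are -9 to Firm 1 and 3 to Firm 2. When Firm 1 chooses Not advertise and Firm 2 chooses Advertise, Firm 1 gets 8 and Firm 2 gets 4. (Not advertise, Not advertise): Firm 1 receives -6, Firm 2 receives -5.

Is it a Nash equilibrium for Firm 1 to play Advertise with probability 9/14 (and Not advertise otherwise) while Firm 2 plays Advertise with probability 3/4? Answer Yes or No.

Yes

Check Firm 2's indifference given Firm 1's mix p = 9/14:
  payoff from Advertise = 1/7; payoff from Not advertise = 1/7 — equal.
Check Firm 1's indifference given Firm 2's mix q = 3/4:
  payoff from Advertise = 9/2; payoff from Not advertise = 9/2 — equal.
Both players are indifferent, so neither can profitably deviate.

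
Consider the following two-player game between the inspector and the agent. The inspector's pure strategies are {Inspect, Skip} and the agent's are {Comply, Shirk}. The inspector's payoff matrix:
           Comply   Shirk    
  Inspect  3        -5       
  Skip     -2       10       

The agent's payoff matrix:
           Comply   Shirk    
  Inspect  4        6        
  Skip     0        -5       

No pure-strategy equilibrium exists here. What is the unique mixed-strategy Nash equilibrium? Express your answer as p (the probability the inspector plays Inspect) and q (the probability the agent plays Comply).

Set the agent's expected payoff from Comply equal to that from Shirk:
  the agent's expected payoff from Comply: p·4 + (1−p)·0 = 4p
  the agent's expected payoff from Shirk: p·6 + (1−p)·(-5) = 11p - 5
  4p = 11p - 5  ⇒  -7p = -5  ⇒  p = 5/7.
The inspector's indifference between Inspect and Skip determines the agent's mixing probability q:
  the inspector's expected payoff from Inspect: q·3 + (1−q)·(-5) = 8q - 5
  the inspector's expected payoff from Skip: q·(-2) + (1−q)·10 = -12q + 10
  8q - 5 = -12q + 10  ⇒  20q = 15  ⇒  q = 3/4.

p = 5/7, q = 3/4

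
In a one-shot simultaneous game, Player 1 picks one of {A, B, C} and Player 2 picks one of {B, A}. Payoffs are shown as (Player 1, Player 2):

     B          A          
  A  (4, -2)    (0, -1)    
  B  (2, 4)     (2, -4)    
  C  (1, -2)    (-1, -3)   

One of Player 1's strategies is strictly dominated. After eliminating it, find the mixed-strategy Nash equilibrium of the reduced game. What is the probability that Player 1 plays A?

p = 8/9

Player 1's strategy C is strictly dominated by B: 2 > 1 and 2 > -1. Eliminate C.
For Player 2 to be willing to mix, Player 2 must be indifferent between B and A, which pins down Player 1's mix.
  Player 2's payoff from B: p·(-2) + (1−p)·4 = -6p + 4
  Player 2's payoff from A: p·(-1) + (1−p)·(-4) = 3p - 4
  -6p + 4 = 3p - 4  ⇒  -9p = -8  ⇒  p = 8/9.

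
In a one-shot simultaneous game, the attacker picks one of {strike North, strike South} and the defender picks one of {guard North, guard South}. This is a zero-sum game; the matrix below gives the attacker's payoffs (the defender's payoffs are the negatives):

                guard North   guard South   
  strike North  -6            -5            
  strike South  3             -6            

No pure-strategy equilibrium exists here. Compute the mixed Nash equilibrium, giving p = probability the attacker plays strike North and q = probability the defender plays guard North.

Set the defender's expected payoff from guard North equal to that from guard South:
  the defender's expected payoff from guard North: p·6 + (1−p)·(-3) = 9p - 3
  the defender's expected payoff from guard South: p·5 + (1−p)·6 = -p + 6
  9p - 3 = -p + 6  ⇒  10p = 9  ⇒  p = 9/10.
For the attacker to be willing to mix, the attacker must be indifferent between strike North and strike South, which pins down the defender's mix.
  the attacker's expected payoff from strike North: q·(-6) + (1−q)·(-5) = -q - 5
  the attacker's expected payoff from strike South: q·3 + (1−q)·(-6) = 9q - 6
  -q - 5 = 9q - 6  ⇒  -10q = -1  ⇒  q = 1/10.

p = 9/10, q = 1/10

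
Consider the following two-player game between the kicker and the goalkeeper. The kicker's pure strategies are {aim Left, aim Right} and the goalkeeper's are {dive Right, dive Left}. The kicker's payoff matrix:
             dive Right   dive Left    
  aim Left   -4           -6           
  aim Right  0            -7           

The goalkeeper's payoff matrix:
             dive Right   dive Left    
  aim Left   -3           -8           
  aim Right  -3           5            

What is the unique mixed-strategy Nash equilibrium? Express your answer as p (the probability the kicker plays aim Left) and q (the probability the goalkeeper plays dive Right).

p = 8/13, q = 1/5

In a mixed equilibrium the goalkeeper is indifferent between dive Right and dive Left; this condition fixes p.
  the goalkeeper's payoff from dive Right: p·(-3) + (1−p)·(-3) = -3
  the goalkeeper's payoff from dive Left: p·(-8) + (1−p)·5 = -13p + 5
  -3 = -13p + 5  ⇒  13p = 8  ⇒  p = 8/13.
Set the kicker's expected payoff from aim Left equal to that from aim Right:
  the kicker's expected payoff from aim Left: q·(-4) + (1−q)·(-6) = 2q - 6
  the kicker's expected payoff from aim Right: q·0 + (1−q)·(-7) = 7q - 7
  2q - 6 = 7q - 7  ⇒  -5q = -1  ⇒  q = 1/5.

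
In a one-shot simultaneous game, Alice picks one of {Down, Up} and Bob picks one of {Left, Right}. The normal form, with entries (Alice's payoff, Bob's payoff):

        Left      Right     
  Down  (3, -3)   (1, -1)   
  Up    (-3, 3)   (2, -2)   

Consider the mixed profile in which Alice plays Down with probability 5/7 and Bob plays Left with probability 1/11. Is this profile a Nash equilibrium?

No

Given Bob's mix q = 1/11, Alice's payoff from Down is 13/11 but from Up is 17/11. Alice strictly prefers Up, so Alice would not mix.
So the proposed profile is not a Nash equilibrium.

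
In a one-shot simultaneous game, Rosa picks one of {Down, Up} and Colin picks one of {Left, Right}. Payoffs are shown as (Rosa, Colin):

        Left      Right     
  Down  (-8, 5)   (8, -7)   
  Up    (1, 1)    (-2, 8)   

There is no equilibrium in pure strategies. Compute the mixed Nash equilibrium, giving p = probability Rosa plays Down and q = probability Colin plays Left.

p = 7/19, q = 10/19

Rosa's mix must leave Colin indifferent between Left and Right.
  Colin's payoff to Left: p·5 + (1−p)·1 = 4p + 1
  Colin's payoff to Right: p·(-7) + (1−p)·8 = -15p + 8
  4p + 1 = -15p + 8  ⇒  19p = 7  ⇒  p = 7/19.
Set Rosa's expected payoff from Down equal to that from Up:
  Rosa's payoff to Down: q·(-8) + (1−q)·8 = -16q + 8
  Rosa's payoff to Up: q·1 + (1−q)·(-2) = 3q - 2
  -16q + 8 = 3q - 2  ⇒  -19q = -10  ⇒  q = 10/19.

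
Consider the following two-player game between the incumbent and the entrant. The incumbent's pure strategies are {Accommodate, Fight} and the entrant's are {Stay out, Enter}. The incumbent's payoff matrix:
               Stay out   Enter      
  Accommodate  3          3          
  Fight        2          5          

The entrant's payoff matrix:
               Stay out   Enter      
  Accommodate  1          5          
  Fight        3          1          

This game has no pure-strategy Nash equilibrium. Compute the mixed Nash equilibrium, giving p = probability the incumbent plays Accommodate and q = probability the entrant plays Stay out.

The entrant's indifference between Stay out and Enter determines the incumbent's mixing probability p:
  the entrant's payoff to Stay out: p·1 + (1−p)·3 = -2p + 3
  the entrant's payoff to Enter: p·5 + (1−p)·1 = 4p + 1
  -2p + 3 = 4p + 1  ⇒  -6p = -2  ⇒  p = 1/3.
For the incumbent to be willing to mix, the incumbent must be indifferent between Accommodate and Fight, which pins down the entrant's mix.
  the incumbent's payoff to Accommodate: q·3 + (1−q)·3 = 3
  the incumbent's payoff to Fight: q·2 + (1−q)·5 = -3q + 5
  3 = -3q + 5  ⇒  3q = 2  ⇒  q = 2/3.

p = 1/3, q = 2/3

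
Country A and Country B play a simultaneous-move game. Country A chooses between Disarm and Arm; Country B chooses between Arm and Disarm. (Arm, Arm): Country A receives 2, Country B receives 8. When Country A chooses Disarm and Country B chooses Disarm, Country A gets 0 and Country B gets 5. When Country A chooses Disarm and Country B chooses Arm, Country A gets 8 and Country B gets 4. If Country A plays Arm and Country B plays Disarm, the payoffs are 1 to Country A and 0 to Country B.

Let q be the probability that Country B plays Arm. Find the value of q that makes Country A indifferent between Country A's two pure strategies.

q = 1/7

Set Country A's expected payoff from Disarm equal to that from Arm:
  Country A's payoff from Disarm: q·8 + (1−q)·0 = 8q
  Country A's payoff from Arm: q·2 + (1−q)·1 = q + 1
  8q = q + 1  ⇒  7q = 1  ⇒  q = 1/7.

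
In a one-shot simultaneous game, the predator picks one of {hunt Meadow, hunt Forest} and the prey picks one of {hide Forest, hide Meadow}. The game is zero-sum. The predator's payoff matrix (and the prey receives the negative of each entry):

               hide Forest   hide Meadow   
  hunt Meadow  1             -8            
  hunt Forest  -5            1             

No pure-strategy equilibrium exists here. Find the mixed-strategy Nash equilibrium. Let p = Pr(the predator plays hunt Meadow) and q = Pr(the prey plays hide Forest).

p = 2/5, q = 3/5

In a mixed equilibrium the prey is indifferent between hide Forest and hide Meadow; this condition fixes p.
  the prey's expected payoff from hide Forest: p·(-1) + (1−p)·5 = -6p + 5
  the prey's expected payoff from hide Meadow: p·8 + (1−p)·(-1) = 9p - 1
  -6p + 5 = 9p - 1  ⇒  -15p = -6  ⇒  p = 2/5.
The prey's mix must leave the predator indifferent between hunt Meadow and hunt Forest.
  the predator's expected payoff from hunt Meadow: q·1 + (1−q)·(-8) = 9q - 8
  the predator's expected payoff from hunt Forest: q·(-5) + (1−q)·1 = -6q + 1
  9q - 8 = -6q + 1  ⇒  15q = 9  ⇒  q = 3/5.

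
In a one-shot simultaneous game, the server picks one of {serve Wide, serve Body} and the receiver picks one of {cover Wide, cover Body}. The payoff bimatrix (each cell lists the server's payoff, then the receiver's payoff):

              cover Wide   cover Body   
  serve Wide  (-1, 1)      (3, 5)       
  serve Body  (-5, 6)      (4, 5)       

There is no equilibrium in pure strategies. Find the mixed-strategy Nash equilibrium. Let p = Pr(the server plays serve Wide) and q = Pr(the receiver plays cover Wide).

In a mixed equilibrium the receiver is indifferent between cover Wide and cover Body; this condition fixes p.
  the receiver's expected payoff from cover Wide: p·1 + (1−p)·6 = -5p + 6
  the receiver's expected payoff from cover Body: p·5 + (1−p)·5 = 5
  -5p + 6 = 5  ⇒  -5p = -1  ⇒  p = 1/5.
In a mixed equilibrium the server is indifferent between serve Wide and serve Body; this condition fixes q.
  the server's payoff to serve Wide: q·(-1) + (1−q)·3 = -4q + 3
  the server's payoff to serve Body: q·(-5) + (1−q)·4 = -9q + 4
  -4q + 3 = -9q + 4  ⇒  5q = 1  ⇒  q = 1/5.

p = 1/5, q = 1/5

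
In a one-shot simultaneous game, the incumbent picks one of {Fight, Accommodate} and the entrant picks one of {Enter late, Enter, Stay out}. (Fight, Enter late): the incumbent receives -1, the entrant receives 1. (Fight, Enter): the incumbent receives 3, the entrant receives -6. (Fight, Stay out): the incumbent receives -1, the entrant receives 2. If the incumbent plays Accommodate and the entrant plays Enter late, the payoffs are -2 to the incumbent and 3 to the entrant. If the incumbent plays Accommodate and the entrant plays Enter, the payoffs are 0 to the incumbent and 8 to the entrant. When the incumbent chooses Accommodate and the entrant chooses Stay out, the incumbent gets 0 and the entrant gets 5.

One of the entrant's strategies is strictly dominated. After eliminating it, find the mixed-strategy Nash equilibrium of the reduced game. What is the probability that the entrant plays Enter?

The entrant's strategy Enter late is strictly dominated by Stay out: 2 > 1 and 5 > 3. Eliminate Enter late.
In a mixed equilibrium the incumbent is indifferent between Fight and Accommodate; this condition fixes q.
  the incumbent's payoff to Fight: q·3 + (1−q)·(-1) = 4q - 1
  the incumbent's payoff to Accommodate: q·0 + (1−q)·0 = 0
  4q - 1 = 0  ⇒  4q = 1  ⇒  q = 1/4.

q = 1/4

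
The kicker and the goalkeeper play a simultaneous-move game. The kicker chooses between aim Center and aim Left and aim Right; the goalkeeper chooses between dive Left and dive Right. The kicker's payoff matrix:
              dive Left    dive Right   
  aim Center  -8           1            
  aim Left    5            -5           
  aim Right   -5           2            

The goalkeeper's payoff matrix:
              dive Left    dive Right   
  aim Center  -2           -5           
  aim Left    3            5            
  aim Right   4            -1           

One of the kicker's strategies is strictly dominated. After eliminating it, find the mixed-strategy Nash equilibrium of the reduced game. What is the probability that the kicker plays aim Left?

The kicker's strategy aim Center is strictly dominated by aim Right: -5 > -8 and 2 > 1. Eliminate aim Center.
Set the goalkeeper's expected payoff from dive Left equal to that from dive Right:
  the goalkeeper's payoff from dive Left: p·3 + (1−p)·4 = -p + 4
  the goalkeeper's payoff from dive Right: p·5 + (1−p)·(-1) = 6p - 1
  -p + 4 = 6p - 1  ⇒  -7p = -5  ⇒  p = 5/7.

p = 5/7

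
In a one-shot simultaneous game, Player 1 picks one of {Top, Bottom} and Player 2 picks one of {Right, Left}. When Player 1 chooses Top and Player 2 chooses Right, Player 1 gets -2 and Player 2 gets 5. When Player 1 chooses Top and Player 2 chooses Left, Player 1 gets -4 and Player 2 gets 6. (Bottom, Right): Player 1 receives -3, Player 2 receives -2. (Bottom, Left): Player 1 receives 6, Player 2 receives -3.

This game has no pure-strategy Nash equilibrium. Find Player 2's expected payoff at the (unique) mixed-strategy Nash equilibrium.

3/2

For Player 2 to be willing to mix, Player 2 must be indifferent between Right and Left, which pins down Player 1's mix.
  Player 2's payoff to Right: p·5 + (1−p)·(-2) = 7p - 2
  Player 2's payoff to Left: p·6 + (1−p)·(-3) = 9p - 3
  7p - 2 = 9p - 3  ⇒  -2p = -1  ⇒  p = 1/2.
At equilibrium Player 2 is indifferent across columns, so Player 2's payoff equals the payoff from Right: (1/2)·5 + (1/2)·(-2) = 3/2.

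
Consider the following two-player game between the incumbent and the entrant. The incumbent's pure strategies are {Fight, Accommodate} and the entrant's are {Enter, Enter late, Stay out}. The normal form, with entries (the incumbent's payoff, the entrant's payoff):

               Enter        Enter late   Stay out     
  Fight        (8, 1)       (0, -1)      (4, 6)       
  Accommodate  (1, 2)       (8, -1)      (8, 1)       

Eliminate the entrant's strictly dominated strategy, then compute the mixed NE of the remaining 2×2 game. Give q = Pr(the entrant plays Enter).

The entrant's strategy Enter late is strictly dominated by Enter: 1 > -1 and 2 > -1. Eliminate Enter late.
In a mixed equilibrium the incumbent is indifferent between Fight and Accommodate; this condition fixes q.
  the incumbent's expected payoff from Fight: q·8 + (1−q)·4 = 4q + 4
  the incumbent's expected payoff from Accommodate: q·1 + (1−q)·8 = -7q + 8
  4q + 4 = -7q + 8  ⇒  11q = 4  ⇒  q = 4/11.

q = 4/11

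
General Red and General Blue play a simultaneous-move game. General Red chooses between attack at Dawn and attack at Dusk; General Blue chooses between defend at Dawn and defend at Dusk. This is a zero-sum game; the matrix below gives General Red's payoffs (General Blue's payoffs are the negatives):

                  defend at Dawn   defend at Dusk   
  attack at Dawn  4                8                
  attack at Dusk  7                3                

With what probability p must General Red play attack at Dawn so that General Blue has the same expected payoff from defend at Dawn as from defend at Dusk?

p = 1/2

General Blue's indifference between defend at Dawn and defend at Dusk determines General Red's mixing probability p:
  General Blue's payoff from defend at Dawn: p·(-4) + (1−p)·(-7) = 3p - 7
  General Blue's payoff from defend at Dusk: p·(-8) + (1−p)·(-3) = -5p - 3
  3p - 7 = -5p - 3  ⇒  8p = 4  ⇒  p = 1/2.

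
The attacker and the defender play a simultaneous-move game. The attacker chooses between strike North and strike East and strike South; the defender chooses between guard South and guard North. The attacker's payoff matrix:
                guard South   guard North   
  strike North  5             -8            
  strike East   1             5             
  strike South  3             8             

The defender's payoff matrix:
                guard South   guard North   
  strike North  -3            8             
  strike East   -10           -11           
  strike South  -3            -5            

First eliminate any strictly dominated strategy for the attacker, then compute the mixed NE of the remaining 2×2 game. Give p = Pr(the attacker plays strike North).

p = 2/13

The attacker's strategy strike East is strictly dominated by strike South: 3 > 1 and 8 > 5. Eliminate strike East.
The attacker's mix must leave the defender indifferent between guard South and guard North.
  the defender's payoff to guard South: p·(-3) + (1−p)·(-3) = -3
  the defender's payoff to guard North: p·8 + (1−p)·(-5) = 13p - 5
  -3 = 13p - 5  ⇒  -13p = -2  ⇒  p = 2/13.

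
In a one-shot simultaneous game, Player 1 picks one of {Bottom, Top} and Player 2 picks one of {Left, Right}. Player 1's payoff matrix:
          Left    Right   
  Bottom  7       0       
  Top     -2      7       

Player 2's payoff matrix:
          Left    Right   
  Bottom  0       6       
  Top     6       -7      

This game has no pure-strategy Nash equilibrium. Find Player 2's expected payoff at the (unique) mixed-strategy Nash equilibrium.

36/19

Player 1's mix must leave Player 2 indifferent between Left and Right.
  Player 2's payoff to Left: p·0 + (1−p)·6 = -6p + 6
  Player 2's payoff to Right: p·6 + (1−p)·(-7) = 13p - 7
  -6p + 6 = 13p - 7  ⇒  -19p = -13  ⇒  p = 13/19.
At equilibrium Player 2 is indifferent across columns, so Player 2's payoff equals the payoff from Left: (13/19)·0 + (6/19)·6 = 36/19.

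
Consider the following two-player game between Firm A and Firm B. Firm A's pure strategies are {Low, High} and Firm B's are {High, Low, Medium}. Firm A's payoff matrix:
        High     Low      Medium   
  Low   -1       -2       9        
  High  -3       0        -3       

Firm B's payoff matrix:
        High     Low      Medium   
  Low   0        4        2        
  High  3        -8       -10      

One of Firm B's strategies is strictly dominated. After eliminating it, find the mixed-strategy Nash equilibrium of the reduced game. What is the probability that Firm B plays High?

q = 1/2

Firm B's strategy Medium is strictly dominated by Low: 4 > 2 and -8 > -10. Eliminate Medium.
Set Firm A's expected payoff from Low equal to that from High:
  Firm A's payoff to Low: q·(-1) + (1−q)·(-2) = q - 2
  Firm A's payoff to High: q·(-3) + (1−q)·0 = -3q
  q - 2 = -3q  ⇒  4q = 2  ⇒  q = 1/2.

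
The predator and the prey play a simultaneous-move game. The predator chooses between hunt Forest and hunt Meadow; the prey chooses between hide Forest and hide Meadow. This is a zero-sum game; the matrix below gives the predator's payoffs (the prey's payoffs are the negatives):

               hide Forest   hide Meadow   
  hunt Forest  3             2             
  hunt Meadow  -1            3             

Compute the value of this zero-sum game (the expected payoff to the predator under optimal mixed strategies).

In a mixed equilibrium the predator is indifferent between hunt Forest and hunt Meadow; this condition fixes q.
  the predator's payoff to hunt Forest: q·3 + (1−q)·2 = q + 2
  the predator's payoff to hunt Meadow: q·(-1) + (1−q)·3 = -4q + 3
  q + 2 = -4q + 3  ⇒  5q = 1  ⇒  q = 1/5.
The value is the predator's expected payoff against this mix (using hunt Forest): (1/5)·3 + (4/5)·2 = 11/5.

v = 11/5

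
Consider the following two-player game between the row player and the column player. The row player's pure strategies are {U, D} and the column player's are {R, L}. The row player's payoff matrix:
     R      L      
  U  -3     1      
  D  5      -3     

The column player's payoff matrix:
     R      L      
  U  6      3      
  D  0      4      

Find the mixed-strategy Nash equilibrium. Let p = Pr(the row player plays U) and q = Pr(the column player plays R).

p = 4/7, q = 1/3

The row player's mix must leave the column player indifferent between R and L.
  the column player's payoff from R: p·6 + (1−p)·0 = 6p
  the column player's payoff from L: p·3 + (1−p)·4 = -p + 4
  6p = -p + 4  ⇒  7p = 4  ⇒  p = 4/7.
For the row player to be willing to mix, the row player must be indifferent between U and D, which pins down the column player's mix.
  the row player's payoff from U: q·(-3) + (1−q)·1 = -4q + 1
  the row player's payoff from D: q·5 + (1−q)·(-3) = 8q - 3
  -4q + 1 = 8q - 3  ⇒  -12q = -4  ⇒  q = 1/3.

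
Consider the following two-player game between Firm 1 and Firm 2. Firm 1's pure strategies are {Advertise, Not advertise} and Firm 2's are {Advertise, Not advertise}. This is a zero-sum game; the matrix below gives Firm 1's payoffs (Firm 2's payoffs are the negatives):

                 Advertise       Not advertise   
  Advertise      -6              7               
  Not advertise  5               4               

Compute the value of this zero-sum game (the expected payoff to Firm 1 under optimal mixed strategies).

In a mixed equilibrium Firm 1 is indifferent between Advertise and Not advertise; this condition fixes q.
  Firm 1's payoff from Advertise: q·(-6) + (1−q)·7 = -13q + 7
  Firm 1's payoff from Not advertise: q·5 + (1−q)·4 = q + 4
  -13q + 7 = q + 4  ⇒  -14q = -3  ⇒  q = 3/14.
The value is Firm 1's expected payoff against this mix (using Advertise): (3/14)·(-6) + (11/14)·7 = 59/14.

v = 59/14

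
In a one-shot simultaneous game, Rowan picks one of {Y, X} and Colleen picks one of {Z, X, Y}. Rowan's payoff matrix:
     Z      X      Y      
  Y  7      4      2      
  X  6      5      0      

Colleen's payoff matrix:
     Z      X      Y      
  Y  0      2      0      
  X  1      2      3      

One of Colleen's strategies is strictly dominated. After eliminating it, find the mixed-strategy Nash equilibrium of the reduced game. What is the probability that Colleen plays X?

Colleen's strategy Z is strictly dominated by X: 2 > 0 and 2 > 1. Eliminate Z.
Rowan's indifference between Y and X determines Colleen's mixing probability q:
  Rowan's payoff from Y: q·4 + (1−q)·2 = 2q + 2
  Rowan's payoff from X: q·5 + (1−q)·0 = 5q
  2q + 2 = 5q  ⇒  -3q = -2  ⇒  q = 2/3.

q = 2/3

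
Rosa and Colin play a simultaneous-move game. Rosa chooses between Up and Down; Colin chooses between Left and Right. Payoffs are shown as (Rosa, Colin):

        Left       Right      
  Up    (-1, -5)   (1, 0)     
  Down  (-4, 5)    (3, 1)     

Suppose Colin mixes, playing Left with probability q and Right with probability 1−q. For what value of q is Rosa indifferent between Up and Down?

q = 2/5

Rosa's indifference between Up and Down determines Colin's mixing probability q:
  Rosa's payoff from Up: q·(-1) + (1−q)·1 = -2q + 1
  Rosa's payoff from Down: q·(-4) + (1−q)·3 = -7q + 3
  -2q + 1 = -7q + 3  ⇒  5q = 2  ⇒  q = 2/5.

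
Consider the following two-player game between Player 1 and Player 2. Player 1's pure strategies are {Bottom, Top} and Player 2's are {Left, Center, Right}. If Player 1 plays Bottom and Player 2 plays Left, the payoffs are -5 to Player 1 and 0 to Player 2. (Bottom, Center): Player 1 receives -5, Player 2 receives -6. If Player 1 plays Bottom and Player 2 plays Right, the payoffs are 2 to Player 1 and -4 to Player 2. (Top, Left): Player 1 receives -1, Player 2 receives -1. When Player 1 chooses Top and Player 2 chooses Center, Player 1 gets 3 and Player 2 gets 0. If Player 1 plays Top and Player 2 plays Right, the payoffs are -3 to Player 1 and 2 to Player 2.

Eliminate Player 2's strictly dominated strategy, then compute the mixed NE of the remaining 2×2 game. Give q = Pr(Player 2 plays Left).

Player 2's strategy Center is strictly dominated by Right: -4 > -6 and 2 > 0. Eliminate Center.
Player 2's mix must leave Player 1 indifferent between Bottom and Top.
  Player 1's payoff to Bottom: q·(-5) + (1−q)·2 = -7q + 2
  Player 1's payoff to Top: q·(-1) + (1−q)·(-3) = 2q - 3
  -7q + 2 = 2q - 3  ⇒  -9q = -5  ⇒  q = 5/9.

q = 5/9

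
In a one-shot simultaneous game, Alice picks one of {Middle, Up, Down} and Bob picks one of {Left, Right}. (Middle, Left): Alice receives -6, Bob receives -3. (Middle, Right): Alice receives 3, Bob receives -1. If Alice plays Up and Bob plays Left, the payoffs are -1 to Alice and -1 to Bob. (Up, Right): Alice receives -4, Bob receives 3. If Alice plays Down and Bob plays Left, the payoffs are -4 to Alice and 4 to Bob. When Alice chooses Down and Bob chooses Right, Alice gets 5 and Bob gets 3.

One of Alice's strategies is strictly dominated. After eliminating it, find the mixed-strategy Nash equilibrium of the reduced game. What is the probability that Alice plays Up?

Alice's strategy Middle is strictly dominated by Down: -4 > -6 and 5 > 3. Eliminate Middle.
Alice's mix must leave Bob indifferent between Left and Right.
  Bob's payoff from Left: p·(-1) + (1−p)·4 = -5p + 4
  Bob's payoff from Right: p·3 + (1−p)·3 = 3
  -5p + 4 = 3  ⇒  -5p = -1  ⇒  p = 1/5.

p = 1/5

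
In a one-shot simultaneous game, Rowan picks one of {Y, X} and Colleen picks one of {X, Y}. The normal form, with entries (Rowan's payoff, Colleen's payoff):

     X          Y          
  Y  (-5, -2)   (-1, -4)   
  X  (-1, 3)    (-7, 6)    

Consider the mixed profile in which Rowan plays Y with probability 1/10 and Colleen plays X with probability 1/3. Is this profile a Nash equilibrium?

Given Rowan's mix p = 1/10, Colleen's payoff from X is 5/2 but from Y is 5. Colleen strictly prefers Y, so Colleen would not mix.
So the proposed profile is not a Nash equilibrium.

No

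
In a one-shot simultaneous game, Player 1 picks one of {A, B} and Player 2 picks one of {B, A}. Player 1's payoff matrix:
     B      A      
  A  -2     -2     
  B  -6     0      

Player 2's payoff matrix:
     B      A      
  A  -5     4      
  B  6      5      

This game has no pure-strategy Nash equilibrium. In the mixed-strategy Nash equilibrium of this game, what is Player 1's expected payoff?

Player 2's mix must leave Player 1 indifferent between A and B.
  Player 1's payoff to A: q·(-2) + (1−q)·(-2) = -2
  Player 1's payoff to B: q·(-6) + (1−q)·0 = -6q
  -2 = -6q  ⇒  6q = 2  ⇒  q = 1/3.
At equilibrium Player 1 is indifferent across rows, so Player 1's payoff equals the payoff from A: (1/3)·(-2) + (2/3)·(-2) = -2.

-2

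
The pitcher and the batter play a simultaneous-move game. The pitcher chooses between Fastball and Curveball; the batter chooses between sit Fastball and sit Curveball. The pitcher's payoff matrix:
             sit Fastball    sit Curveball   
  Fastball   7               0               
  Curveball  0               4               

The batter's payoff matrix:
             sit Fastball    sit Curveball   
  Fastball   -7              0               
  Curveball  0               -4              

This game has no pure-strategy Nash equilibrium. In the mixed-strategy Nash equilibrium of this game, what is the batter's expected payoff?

The batter's indifference between sit Fastball and sit Curveball determines the pitcher's mixing probability p:
  the batter's payoff from sit Fastball: p·(-7) + (1−p)·0 = -7p
  the batter's payoff from sit Curveball: p·0 + (1−p)·(-4) = 4p - 4
  -7p = 4p - 4  ⇒  -11p = -4  ⇒  p = 4/11.
At equilibrium the batter is indifferent across columns, so the batter's payoff equals the payoff from sit Fastball: (4/11)·(-7) + (7/11)·0 = -28/11.

-28/11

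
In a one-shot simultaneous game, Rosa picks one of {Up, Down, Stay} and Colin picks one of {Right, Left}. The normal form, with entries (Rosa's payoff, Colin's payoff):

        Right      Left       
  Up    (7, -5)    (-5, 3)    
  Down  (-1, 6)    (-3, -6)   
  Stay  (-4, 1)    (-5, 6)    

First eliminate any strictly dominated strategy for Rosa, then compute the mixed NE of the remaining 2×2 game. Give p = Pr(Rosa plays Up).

p = 3/5

Rosa's strategy Stay is strictly dominated by Down: -1 > -4 and -3 > -5. Eliminate Stay.
Rosa's mix must leave Colin indifferent between Right and Left.
  Colin's expected payoff from Right: p·(-5) + (1−p)·6 = -11p + 6
  Colin's expected payoff from Left: p·3 + (1−p)·(-6) = 9p - 6
  -11p + 6 = 9p - 6  ⇒  -20p = -12  ⇒  p = 3/5.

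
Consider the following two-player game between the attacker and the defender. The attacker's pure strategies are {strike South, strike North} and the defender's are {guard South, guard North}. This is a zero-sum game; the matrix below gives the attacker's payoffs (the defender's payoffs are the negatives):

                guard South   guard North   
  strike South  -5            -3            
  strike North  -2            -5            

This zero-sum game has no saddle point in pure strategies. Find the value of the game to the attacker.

The attacker's indifference between strike South and strike North determines the defender's mixing probability q:
  the attacker's payoff to strike South: q·(-5) + (1−q)·(-3) = -2q - 3
  the attacker's payoff to strike North: q·(-2) + (1−q)·(-5) = 3q - 5
  -2q - 3 = 3q - 5  ⇒  -5q = -2  ⇒  q = 2/5.
The value is the attacker's expected payoff against this mix (using strike South): (2/5)·(-5) + (3/5)·(-3) = -19/5.

v = -19/5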